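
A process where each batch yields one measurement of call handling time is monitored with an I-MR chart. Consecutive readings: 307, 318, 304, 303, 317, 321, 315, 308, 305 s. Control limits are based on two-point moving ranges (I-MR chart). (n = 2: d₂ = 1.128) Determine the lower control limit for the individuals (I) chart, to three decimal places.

X̄ = (307 + 318 + 304 + 303 + 317 + 321 + 315 + 308 + 305) / 9 = 310.8889
Moving ranges: 11, 14, 1, 14, 4, 6, 7, 3; M̄R̄ = 60.0000 / 8 = 7.5000
LCL = X̄ − 3·M̄R̄/d₂ = 310.8889 − 3 × 7.5000 / 1.128 = 290.9421

290.942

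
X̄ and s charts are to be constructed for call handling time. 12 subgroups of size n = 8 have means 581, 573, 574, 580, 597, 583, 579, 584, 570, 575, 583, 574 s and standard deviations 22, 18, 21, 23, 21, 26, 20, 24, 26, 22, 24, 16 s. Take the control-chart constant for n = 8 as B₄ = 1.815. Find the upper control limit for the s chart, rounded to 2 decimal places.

s̄ = (22 + 18 + 21 + 23 + 21 + 26 + 20 + 24 + 26 + 22 + 24 + 16) / 12 = 21.9167
UCL_s = B₄·s̄ = 1.815 × 21.9167 = 39.7788

39.78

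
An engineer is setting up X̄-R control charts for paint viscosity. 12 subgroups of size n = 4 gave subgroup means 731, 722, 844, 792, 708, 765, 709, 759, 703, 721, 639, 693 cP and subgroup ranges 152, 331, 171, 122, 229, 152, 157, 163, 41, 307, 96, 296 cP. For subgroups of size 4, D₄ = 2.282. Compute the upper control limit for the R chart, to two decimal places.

R̄ = (152 + 331 + 171 + 122 + 229 + 152 + 157 + 163 + 41 + 307 + 96 + 296) / 12 = 2217.0000 / 12 = 184.7500
UCL_R = D₄·R̄ = 2.282 × 184.7500 = 421.5995

421.60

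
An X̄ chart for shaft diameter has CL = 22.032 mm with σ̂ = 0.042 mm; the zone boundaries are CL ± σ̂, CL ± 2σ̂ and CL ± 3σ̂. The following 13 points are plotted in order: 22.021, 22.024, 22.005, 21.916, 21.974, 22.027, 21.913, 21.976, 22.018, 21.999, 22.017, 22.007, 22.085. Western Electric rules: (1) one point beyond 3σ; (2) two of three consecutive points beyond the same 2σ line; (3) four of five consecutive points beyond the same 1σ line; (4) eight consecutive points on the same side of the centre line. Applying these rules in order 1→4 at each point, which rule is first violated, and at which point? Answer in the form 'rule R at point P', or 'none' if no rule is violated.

rule 3 at point 8

Zone of each point (C = within 1σ̂, B = 1σ̂–2σ̂, A = 2σ̂–3σ̂, * = beyond 3σ̂; sign = side of CL): 1:-C, 2:-C, 3:-C, 4:-A, 5:-B, 6:-C, 7:-A, 8:-B, 9:-C, 10:-C, 11:-C, 12:-C, 13:+B
Rule 3 (four of five consecutive points beyond the same 1σ limit) is satisfied at point 8.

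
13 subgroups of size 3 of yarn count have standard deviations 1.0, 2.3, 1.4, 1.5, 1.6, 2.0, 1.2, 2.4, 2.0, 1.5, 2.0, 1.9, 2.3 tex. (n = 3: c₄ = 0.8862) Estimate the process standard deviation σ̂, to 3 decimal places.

s̄ = (1.0 + 2.3 + 1.4 + 1.5 + 1.6 + 2.0 + 1.2 + 2.4 + 2.0 + 1.5 + 2.0 + 1.9 + 2.3) / 13 = 1.7769
σ̂ = s̄ / c₄ = 1.7769 / 0.8862 = 2.0051

2.005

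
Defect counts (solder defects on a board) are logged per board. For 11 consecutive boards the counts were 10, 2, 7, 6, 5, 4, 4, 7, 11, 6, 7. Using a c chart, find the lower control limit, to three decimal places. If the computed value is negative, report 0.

c̄ = (10 + 2 + 7 + 6 + 5 + 4 + 4 + 7 + 11 + 6 + 7) / 11 = 69 / 11 = 6.2727
LCL = c̄ − 3√c̄ = 6.2727 − 3 × 2.5045 = -1.2409 → 0 (cannot be negative)

0.000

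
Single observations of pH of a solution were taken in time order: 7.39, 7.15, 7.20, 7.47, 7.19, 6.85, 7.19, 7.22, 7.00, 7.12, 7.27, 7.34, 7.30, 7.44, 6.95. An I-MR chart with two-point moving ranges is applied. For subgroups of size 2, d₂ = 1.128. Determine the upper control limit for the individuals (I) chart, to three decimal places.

X̄ = (7.39 + 7.15 + 7.20 + 7.47 + 7.19 + 6.85 + 7.19 + 7.22 + 7.00 + 7.12 + 7.27 + 7.34 + 7.30 + 7.44 + 6.95) / 15 = 7.2053
Moving ranges: 0.24, 0.05, 0.27, 0.28, 0.34, 0.34, 0.03, 0.22, 0.12, 0.15, 0.07, 0.04, 0.14, 0.49; M̄R̄ = 2.7800 / 14 = 0.1986
UCL = X̄ + 3·M̄R̄/d₂ = 7.2053 + 3 × 0.1986 / 1.128 = 7.7334

7.733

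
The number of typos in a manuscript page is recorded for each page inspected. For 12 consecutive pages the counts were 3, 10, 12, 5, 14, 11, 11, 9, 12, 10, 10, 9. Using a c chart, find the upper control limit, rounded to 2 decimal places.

18.99

c̄ = (3 + 10 + 12 + 5 + 14 + 11 + 11 + 9 + 12 + 10 + 10 + 9) / 12 = 116 / 12 = 9.6667
UCL = c̄ + 3√c̄ = 9.6667 + 3 × √9.6667 = 9.6667 + 3 × 3.1091 = 18.9940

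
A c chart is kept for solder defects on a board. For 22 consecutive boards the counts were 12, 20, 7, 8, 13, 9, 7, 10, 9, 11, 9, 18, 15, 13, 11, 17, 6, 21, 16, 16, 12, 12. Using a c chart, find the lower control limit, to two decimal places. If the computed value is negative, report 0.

c̄ = (12 + 20 + 7 + 8 + 13 + 9 + 7 + 10 + 9 + 11 + 9 + 18 + 15 + 13 + 11 + 17 + 6 + 21 + 16 + 16 + 12 + 12) / 22 = 272 / 22 = 12.3636
LCL = c̄ − 3√c̄ = 12.3636 − 3 × 3.5162 = 1.8150

1.82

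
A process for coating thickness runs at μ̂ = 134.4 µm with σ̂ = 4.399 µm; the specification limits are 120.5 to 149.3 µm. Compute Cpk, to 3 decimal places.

Cpu = (USL − μ̂) / (3σ̂) = (149.3 − 134.4) / (3 × 4.399) = 1.1290; Cpl = (μ̂ − LSL) / (3σ̂) = (134.4 − 120.5) / (3 × 4.399) = 1.0533; Cpk = min(Cpu, Cpl) = 1.0533

1.053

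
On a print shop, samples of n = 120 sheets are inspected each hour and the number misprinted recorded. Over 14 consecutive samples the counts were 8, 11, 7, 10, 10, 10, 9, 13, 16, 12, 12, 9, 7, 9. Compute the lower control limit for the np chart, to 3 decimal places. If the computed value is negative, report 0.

p̄ = Σdᵢ / (k·n) = 143 / (14 × 120) = 0.08512
LCL = np̄ − 3·√(np̄(1−p̄)) = 10.2143 − 3 × 3.0569 = 1.0435

1.043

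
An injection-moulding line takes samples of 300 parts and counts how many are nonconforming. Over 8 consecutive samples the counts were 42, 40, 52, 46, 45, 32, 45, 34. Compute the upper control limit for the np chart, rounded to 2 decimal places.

p̄ = Σdᵢ / (k·n) = 336 / (8 × 300) = 0.14000
UCL = np̄ + 3·√(np̄(1−p̄)) = 42.0000 + 3 × √(42.0000×0.86000) = 42.0000 + 3 × 6.0100 = 60.0300

60.03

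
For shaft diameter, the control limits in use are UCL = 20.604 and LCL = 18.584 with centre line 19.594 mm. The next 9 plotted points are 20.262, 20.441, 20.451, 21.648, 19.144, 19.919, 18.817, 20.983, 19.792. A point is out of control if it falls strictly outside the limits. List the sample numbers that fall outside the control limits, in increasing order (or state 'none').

Compare each point to [18.584, 20.604]: sample 4 = 21.648 > UCL; sample 8 = 20.983 > UCL.

4, 8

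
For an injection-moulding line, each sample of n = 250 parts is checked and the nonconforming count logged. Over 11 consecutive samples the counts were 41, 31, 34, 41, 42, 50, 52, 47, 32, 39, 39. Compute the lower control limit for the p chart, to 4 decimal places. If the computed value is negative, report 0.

p̄ = Σdᵢ / (k·n) = 448 / (11 × 250) = 0.16291
LCL = p̄ − 3·√(p̄(1−p̄)/n) = 0.16291 − 3 × 0.02336 = 0.09284

0.0928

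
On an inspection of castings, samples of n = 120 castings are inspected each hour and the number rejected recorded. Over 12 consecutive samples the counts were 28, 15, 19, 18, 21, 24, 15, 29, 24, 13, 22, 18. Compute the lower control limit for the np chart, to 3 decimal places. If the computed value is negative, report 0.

8.131

p̄ = Σdᵢ / (k·n) = 246 / (12 × 120) = 0.17083
LCL = np̄ − 3·√(np̄(1−p̄)) = 20.5000 − 3 × 4.1229 = 8.1314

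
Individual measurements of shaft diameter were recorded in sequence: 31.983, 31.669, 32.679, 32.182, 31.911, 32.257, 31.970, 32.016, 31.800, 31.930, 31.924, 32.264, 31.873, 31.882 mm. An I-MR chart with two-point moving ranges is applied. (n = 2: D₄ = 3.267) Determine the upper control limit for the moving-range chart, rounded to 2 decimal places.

Moving ranges: 0.314, 1.010, 0.497, 0.271, 0.346, 0.287, 0.046, 0.216, 0.130, 0.006, 0.340, 0.391, 0.009; M̄R̄ = 3.8630 / 13 = 0.2972
UCL_MR = D₄·M̄R̄ = 3.267 × 0.2972 = 0.9708

0.97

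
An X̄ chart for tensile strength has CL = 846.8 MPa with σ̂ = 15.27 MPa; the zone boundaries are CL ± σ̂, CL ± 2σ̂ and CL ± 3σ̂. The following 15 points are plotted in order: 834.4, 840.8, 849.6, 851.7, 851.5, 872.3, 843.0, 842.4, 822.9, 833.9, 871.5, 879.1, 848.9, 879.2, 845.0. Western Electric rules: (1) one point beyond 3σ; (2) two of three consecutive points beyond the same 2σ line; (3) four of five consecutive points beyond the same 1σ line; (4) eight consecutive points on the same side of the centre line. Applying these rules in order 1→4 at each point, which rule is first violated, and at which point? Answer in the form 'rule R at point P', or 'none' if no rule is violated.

Zone of each point (C = within 1σ̂, B = 1σ̂–2σ̂, A = 2σ̂–3σ̂, * = beyond 3σ̂; sign = side of CL): 1:-C, 2:-C, 3:+C, 4:+C, 5:+C, 6:+B, 7:-C, 8:-C, 9:-B, 10:-C, 11:+B, 12:+A, 13:+C, 14:+A, 15:-C
Rule 2 (two of three consecutive points beyond the same 2σ limit) is satisfied at point 14.

rule 2 at point 14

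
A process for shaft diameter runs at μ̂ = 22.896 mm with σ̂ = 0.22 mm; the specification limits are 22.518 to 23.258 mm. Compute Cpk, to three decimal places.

Cpu = (USL − μ̂) / (3σ̂) = (23.258 − 22.896) / (3 × 0.22) = 0.5485; Cpl = (μ̂ − LSL) / (3σ̂) = (22.896 − 22.518) / (3 × 0.22) = 0.5727; Cpk = min(Cpu, Cpl) = 0.5485

0.548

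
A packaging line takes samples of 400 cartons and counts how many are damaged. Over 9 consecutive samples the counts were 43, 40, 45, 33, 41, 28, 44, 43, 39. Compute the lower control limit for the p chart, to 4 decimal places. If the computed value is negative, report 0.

p̄ = Σdᵢ / (k·n) = 356 / (9 × 400) = 0.09889
LCL = p̄ − 3·√(p̄(1−p̄)/n) = 0.09889 − 3 × 0.01493 = 0.05411

0.0541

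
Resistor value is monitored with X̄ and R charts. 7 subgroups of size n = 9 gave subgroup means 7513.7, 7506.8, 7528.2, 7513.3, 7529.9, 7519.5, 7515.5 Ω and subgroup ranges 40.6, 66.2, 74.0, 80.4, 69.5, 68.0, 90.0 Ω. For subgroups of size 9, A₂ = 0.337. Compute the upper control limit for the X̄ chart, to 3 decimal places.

7541.656

X̄̄ = (7513.7 + 7506.8 + 7528.2 + 7513.3 + 7529.9 + 7519.5 + 7515.5) / 7 = 52626.9000 / 7 = 7518.1286
R̄ = (40.6 + 66.2 + 74.0 + 80.4 + 69.5 + 68.0 + 90.0) / 7 = 488.7000 / 7 = 69.8143
UCL = X̄̄ + A₂·R̄ = 7518.1286 + 0.337 × 69.8143 = 7541.6560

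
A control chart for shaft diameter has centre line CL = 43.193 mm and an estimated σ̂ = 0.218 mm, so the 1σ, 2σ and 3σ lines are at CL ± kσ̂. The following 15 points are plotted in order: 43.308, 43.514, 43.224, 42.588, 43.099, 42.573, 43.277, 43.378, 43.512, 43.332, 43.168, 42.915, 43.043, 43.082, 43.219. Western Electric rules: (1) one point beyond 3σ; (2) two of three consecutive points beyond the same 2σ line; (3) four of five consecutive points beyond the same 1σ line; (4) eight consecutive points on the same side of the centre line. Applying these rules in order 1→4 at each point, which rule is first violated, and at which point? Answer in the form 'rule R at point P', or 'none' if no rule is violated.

rule 2 at point 6

Zone of each point (C = within 1σ̂, B = 1σ̂–2σ̂, A = 2σ̂–3σ̂, * = beyond 3σ̂; sign = side of CL): 1:+C, 2:+B, 3:+C, 4:-A, 5:-C, 6:-A, 7:+C, 8:+C, 9:+B, 10:+C, 11:-C, 12:-B, 13:-C, 14:-C, 15:+C
Rule 2 (two of three consecutive points beyond the same 2σ limit) is satisfied at point 6.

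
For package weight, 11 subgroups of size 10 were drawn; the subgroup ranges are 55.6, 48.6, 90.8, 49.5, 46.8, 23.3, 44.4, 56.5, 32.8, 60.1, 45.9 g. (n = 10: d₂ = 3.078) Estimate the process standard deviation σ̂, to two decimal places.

16.37

R̄ = (55.6 + 48.6 + 90.8 + 49.5 + 46.8 + 23.3 + 44.4 + 56.5 + 32.8 + 60.1 + 45.9) / 11 = 50.3909
σ̂ = R̄ / d₂ = 50.3909 / 3.078 = 16.3713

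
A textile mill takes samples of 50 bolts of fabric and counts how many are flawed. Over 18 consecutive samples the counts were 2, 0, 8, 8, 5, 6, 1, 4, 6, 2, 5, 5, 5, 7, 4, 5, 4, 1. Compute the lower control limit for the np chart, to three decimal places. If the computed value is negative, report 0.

p̄ = Σdᵢ / (k·n) = 78 / (18 × 50) = 0.08667
LCL = np̄ − 3·√(np̄(1−p̄)) = 4.3333 − 3 × 1.9894 = -1.6349 → 0 (negative, so LCL = 0)

0.000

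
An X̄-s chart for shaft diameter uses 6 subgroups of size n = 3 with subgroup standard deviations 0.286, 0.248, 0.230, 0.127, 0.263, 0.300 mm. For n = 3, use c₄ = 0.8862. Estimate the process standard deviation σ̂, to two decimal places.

0.27

s̄ = (0.286 + 0.248 + 0.230 + 0.127 + 0.263 + 0.300) / 6 = 0.2423
σ̂ = s̄ / c₄ = 0.2423 / 0.8862 = 0.2735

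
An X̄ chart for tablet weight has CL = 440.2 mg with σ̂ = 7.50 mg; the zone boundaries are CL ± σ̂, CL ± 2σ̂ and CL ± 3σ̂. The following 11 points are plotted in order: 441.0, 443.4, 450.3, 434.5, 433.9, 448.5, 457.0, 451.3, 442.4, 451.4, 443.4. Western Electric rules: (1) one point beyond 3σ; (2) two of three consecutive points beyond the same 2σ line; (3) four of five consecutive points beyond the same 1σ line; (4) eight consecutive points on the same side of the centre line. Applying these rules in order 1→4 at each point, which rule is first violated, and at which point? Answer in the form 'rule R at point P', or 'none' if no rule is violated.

rule 3 at point 10

Zone of each point (C = within 1σ̂, B = 1σ̂–2σ̂, A = 2σ̂–3σ̂, * = beyond 3σ̂; sign = side of CL): 1:+C, 2:+C, 3:+B, 4:-C, 5:-C, 6:+B, 7:+A, 8:+B, 9:+C, 10:+B, 11:+C
Rule 3 (four of five consecutive points beyond the same 1σ limit) is satisfied at point 10.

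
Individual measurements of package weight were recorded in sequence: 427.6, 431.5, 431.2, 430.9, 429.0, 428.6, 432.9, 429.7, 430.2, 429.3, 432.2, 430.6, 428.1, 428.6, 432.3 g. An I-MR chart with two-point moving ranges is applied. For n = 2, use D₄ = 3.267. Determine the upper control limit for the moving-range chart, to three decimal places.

Moving ranges: 3.9, 0.3, 0.3, 1.9, 0.4, 4.3, 3.2, 0.5, 0.9, 2.9, 1.6, 2.5, 0.5, 3.7; M̄R̄ = 26.9000 / 14 = 1.9214
UCL_MR = D₄·M̄R̄ = 3.267 × 1.9214 = 6.2773

6.277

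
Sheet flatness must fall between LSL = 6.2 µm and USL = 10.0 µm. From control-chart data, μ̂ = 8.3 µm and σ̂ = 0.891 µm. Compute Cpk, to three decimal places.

Cpu = (USL − μ̂) / (3σ̂) = (10.0 − 8.3) / (3 × 0.891) = 0.6360; Cpl = (μ̂ − LSL) / (3σ̂) = (8.3 − 6.2) / (3 × 0.891) = 0.7856; Cpk = min(Cpu, Cpl) = 0.6360

0.636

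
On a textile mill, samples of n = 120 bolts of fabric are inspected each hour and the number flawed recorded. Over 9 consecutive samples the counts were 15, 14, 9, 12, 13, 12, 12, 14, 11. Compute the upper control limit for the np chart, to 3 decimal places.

p̄ = Σdᵢ / (k·n) = 112 / (9 × 120) = 0.10370
UCL = np̄ + 3·√(np̄(1−p̄)) = 12.4444 + 3 × √(12.4444×0.89630) = 12.4444 + 3 × 3.3397 = 22.4637

22.464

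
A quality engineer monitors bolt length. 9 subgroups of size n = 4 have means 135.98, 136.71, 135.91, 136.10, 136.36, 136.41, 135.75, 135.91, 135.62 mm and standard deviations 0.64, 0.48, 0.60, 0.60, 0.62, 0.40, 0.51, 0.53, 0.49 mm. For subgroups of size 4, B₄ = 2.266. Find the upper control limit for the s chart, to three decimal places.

1.226

s̄ = (0.64 + 0.48 + 0.60 + 0.60 + 0.62 + 0.40 + 0.51 + 0.53 + 0.49) / 9 = 0.5411
UCL_s = B₄·s̄ = 2.266 × 0.5411 = 1.2262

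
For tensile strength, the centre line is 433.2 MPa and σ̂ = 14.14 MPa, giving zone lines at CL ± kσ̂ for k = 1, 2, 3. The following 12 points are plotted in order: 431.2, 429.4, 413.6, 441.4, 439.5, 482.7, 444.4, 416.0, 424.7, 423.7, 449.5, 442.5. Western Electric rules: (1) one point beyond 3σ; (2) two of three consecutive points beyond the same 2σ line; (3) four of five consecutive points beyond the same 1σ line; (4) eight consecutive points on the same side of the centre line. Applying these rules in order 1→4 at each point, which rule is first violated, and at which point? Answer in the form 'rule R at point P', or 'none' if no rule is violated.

Zone of each point (C = within 1σ̂, B = 1σ̂–2σ̂, A = 2σ̂–3σ̂, * = beyond 3σ̂; sign = side of CL): 1:-C, 2:-C, 3:-B, 4:+C, 5:+C, 6:+*, 7:+C, 8:-B, 9:-C, 10:-C, 11:+B, 12:+C
Rule 1 (one point beyond the 3σ limits) is satisfied at point 6.

rule 1 at point 6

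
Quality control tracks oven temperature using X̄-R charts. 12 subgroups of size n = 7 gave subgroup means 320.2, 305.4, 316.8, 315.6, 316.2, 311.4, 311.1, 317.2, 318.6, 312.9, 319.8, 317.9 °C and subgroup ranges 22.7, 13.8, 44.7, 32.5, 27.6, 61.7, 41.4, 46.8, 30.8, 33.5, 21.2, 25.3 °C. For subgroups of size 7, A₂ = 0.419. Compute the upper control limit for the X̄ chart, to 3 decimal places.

329.295

X̄̄ = (320.2 + 305.4 + 316.8 + 315.6 + 316.2 + 311.4 + 311.1 + 317.2 + 318.6 + 312.9 + 319.8 + 317.9) / 12 = 3783.1000 / 12 = 315.2583
R̄ = (22.7 + 13.8 + 44.7 + 32.5 + 27.6 + 61.7 + 41.4 + 46.8 + 30.8 + 33.5 + 21.2 + 25.3) / 12 = 402.0000 / 12 = 33.5000
UCL = X̄̄ + A₂·R̄ = 315.2583 + 0.419 × 33.5000 = 329.2948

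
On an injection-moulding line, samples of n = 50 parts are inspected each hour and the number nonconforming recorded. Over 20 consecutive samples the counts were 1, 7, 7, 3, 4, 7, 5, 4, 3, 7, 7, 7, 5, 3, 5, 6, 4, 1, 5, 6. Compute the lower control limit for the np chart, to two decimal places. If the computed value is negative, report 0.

p̄ = Σdᵢ / (k·n) = 97 / (20 × 50) = 0.09700
LCL = np̄ − 3·√(np̄(1−p̄)) = 4.8500 − 3 × 2.0927 = -1.4282 → 0 (negative, so LCL = 0)

0.00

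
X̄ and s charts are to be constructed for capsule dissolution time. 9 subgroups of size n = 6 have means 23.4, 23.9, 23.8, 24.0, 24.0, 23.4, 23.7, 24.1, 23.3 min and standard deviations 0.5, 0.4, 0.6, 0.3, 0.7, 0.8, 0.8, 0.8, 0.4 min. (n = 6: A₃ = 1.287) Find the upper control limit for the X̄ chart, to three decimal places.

X̄̄ = (23.4 + 23.9 + 23.8 + 24.0 + 24.0 + 23.4 + 23.7 + 24.1 + 23.3) / 9 = 23.7333
s̄ = (0.5 + 0.4 + 0.6 + 0.3 + 0.7 + 0.8 + 0.8 + 0.8 + 0.4) / 9 = 0.5889
UCL = X̄̄ + A₃·s̄ = 23.7333 + 1.287 × 0.5889 = 24.4912

24.491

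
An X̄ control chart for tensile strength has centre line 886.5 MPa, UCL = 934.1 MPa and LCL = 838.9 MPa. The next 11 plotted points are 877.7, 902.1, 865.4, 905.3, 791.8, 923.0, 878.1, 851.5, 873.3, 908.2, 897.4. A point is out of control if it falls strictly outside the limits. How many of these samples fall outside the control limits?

Compare each point to [838.9, 934.1]: sample 5 = 791.8 < LCL.

1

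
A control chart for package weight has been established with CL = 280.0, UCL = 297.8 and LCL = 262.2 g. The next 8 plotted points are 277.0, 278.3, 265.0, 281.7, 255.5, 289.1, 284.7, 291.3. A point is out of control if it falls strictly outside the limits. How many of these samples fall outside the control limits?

Compare each point to [262.2, 297.8]: sample 5 = 255.5 < LCL.

1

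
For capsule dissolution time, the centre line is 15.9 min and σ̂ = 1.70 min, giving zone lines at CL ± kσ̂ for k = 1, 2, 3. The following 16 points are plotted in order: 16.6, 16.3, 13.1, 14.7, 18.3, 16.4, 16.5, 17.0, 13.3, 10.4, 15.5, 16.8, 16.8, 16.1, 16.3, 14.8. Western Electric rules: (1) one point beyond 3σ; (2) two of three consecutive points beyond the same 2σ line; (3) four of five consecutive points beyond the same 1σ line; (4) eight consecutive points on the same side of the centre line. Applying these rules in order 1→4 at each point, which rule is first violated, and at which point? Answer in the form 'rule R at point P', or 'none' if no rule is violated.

Zone of each point (C = within 1σ̂, B = 1σ̂–2σ̂, A = 2σ̂–3σ̂, * = beyond 3σ̂; sign = side of CL): 1:+C, 2:+C, 3:-B, 4:-C, 5:+B, 6:+C, 7:+C, 8:+C, 9:-B, 10:-*, 11:-C, 12:+C, 13:+C, 14:+C, 15:+C, 16:-C
Rule 1 (one point beyond the 3σ limits) is satisfied at point 10.

rule 1 at point 10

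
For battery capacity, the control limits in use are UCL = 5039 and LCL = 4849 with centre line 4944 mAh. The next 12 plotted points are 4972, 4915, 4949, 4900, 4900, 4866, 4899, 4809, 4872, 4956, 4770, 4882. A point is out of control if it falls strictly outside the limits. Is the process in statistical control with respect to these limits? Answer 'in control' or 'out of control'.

Compare each point to [4849, 5039]: sample 8 = 4809 < LCL; sample 11 = 4770 < LCL.

out of control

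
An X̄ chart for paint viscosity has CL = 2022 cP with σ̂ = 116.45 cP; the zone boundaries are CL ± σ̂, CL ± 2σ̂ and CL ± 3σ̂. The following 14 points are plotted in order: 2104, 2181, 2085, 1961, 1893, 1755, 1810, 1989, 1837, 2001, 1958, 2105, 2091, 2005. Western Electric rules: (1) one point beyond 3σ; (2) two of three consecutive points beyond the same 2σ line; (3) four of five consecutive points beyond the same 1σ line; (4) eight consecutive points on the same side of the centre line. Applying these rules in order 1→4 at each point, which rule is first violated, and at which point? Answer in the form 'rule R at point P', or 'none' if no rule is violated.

rule 3 at point 9

Zone of each point (C = within 1σ̂, B = 1σ̂–2σ̂, A = 2σ̂–3σ̂, * = beyond 3σ̂; sign = side of CL): 1:+C, 2:+B, 3:+C, 4:-C, 5:-B, 6:-A, 7:-B, 8:-C, 9:-B, 10:-C, 11:-C, 12:+C, 13:+C, 14:-C
Rule 3 (four of five consecutive points beyond the same 1σ limit) is satisfied at point 9.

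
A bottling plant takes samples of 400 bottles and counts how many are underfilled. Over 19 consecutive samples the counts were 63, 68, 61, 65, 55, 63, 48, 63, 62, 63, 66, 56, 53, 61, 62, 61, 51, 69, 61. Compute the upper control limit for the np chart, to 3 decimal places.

82.088

p̄ = Σdᵢ / (k·n) = 1151 / (19 × 400) = 0.15145
UCL = np̄ + 3·√(np̄(1−p̄)) = 60.5789 + 3 × √(60.5789×0.84855) = 60.5789 + 3 × 7.1697 = 82.0880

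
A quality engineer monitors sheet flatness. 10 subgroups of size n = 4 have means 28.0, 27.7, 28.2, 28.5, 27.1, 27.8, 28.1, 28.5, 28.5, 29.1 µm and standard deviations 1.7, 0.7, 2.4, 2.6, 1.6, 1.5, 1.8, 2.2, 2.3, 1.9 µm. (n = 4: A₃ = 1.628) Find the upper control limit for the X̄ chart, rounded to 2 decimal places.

X̄̄ = (28.0 + 27.7 + 28.2 + 28.5 + 27.1 + 27.8 + 28.1 + 28.5 + 28.5 + 29.1) / 10 = 28.1500
s̄ = (1.7 + 0.7 + 2.4 + 2.6 + 1.6 + 1.5 + 1.8 + 2.2 + 2.3 + 1.9) / 10 = 1.8700
UCL = X̄̄ + A₃·s̄ = 28.1500 + 1.628 × 1.8700 = 31.1944

31.19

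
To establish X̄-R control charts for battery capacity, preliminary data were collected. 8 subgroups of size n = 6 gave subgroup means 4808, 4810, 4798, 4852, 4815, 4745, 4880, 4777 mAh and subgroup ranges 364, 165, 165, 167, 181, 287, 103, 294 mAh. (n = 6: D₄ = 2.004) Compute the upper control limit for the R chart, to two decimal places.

R̄ = (364 + 165 + 165 + 167 + 181 + 287 + 103 + 294) / 8 = 1726.0000 / 8 = 215.7500
UCL_R = D₄·R̄ = 2.004 × 215.7500 = 432.3630

432.36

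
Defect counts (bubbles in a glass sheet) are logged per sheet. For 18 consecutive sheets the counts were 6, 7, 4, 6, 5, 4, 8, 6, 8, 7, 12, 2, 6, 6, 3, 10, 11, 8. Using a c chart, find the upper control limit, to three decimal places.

14.325

c̄ = (6 + 7 + 4 + 6 + 5 + 4 + 8 + 6 + 8 + 7 + 12 + 2 + 6 + 6 + 3 + 10 + 11 + 8) / 18 = 119 / 18 = 6.6111
UCL = c̄ + 3√c̄ = 6.6111 + 3 × √6.6111 = 6.6111 + 3 × 2.5712 = 14.3247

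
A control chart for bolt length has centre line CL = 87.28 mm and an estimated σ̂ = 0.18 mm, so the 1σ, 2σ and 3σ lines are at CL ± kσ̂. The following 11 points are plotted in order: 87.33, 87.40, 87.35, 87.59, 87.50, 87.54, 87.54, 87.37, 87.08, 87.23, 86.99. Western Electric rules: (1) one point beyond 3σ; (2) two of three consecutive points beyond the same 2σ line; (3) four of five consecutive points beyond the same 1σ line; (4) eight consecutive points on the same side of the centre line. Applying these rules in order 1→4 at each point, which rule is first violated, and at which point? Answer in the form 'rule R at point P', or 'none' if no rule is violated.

rule 3 at point 7

Zone of each point (C = within 1σ̂, B = 1σ̂–2σ̂, A = 2σ̂–3σ̂, * = beyond 3σ̂; sign = side of CL): 1:+C, 2:+C, 3:+C, 4:+B, 5:+B, 6:+B, 7:+B, 8:+C, 9:-B, 10:-C, 11:-B
Rule 3 (four of five consecutive points beyond the same 1σ limit) is satisfied at point 7.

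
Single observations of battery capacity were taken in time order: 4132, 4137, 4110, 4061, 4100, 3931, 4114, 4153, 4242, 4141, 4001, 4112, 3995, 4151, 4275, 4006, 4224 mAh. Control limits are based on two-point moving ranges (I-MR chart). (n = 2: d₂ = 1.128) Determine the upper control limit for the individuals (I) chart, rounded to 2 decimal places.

4416.07

X̄ = (4132 + 4137 + 4110 + 4061 + 4100 + 3931 + 4114 + 4153 + 4242 + 4141 + 4001 + 4112 + 3995 + 4151 + 4275 + 4006 + 4224) / 17 = 4110.8824
Moving ranges: 5, 27, 49, 39, 169, 183, 39, 89, 101, 140, 111, 117, 156, 124, 269, 218; M̄R̄ = 1836.0000 / 16 = 114.7500
UCL = X̄ + 3·M̄R̄/d₂ = 4110.8824 + 3 × 114.7500 / 1.128 = 4416.0685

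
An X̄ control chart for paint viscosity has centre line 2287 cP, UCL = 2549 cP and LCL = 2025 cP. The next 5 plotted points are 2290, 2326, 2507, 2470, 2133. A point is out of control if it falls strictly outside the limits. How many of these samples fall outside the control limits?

0

All 5 points lie within [2025, 2549].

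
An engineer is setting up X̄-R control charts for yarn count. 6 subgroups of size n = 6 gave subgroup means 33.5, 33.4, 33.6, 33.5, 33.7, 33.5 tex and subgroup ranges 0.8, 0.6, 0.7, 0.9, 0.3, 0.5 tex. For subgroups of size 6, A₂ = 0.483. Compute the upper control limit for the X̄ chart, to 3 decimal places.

X̄̄ = (33.5 + 33.4 + 33.6 + 33.5 + 33.7 + 33.5) / 6 = 201.2000 / 6 = 33.5333
R̄ = (0.8 + 0.6 + 0.7 + 0.9 + 0.3 + 0.5) / 6 = 3.8000 / 6 = 0.6333
UCL = X̄̄ + A₂·R̄ = 33.5333 + 0.483 × 0.6333 = 33.8392

33.839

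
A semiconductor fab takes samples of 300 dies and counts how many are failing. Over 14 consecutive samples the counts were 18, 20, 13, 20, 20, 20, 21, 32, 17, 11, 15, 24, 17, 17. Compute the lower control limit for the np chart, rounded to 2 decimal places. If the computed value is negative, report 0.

6.29

p̄ = Σdᵢ / (k·n) = 265 / (14 × 300) = 0.06310
LCL = np̄ − 3·√(np̄(1−p̄)) = 18.9286 − 3 × 4.2112 = 6.2949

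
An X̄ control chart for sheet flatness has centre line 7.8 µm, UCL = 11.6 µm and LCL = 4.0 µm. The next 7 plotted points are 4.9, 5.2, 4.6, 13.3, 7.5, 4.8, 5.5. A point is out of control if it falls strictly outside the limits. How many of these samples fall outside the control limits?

1

Compare each point to [4.0, 11.6]: sample 4 = 13.3 > UCL.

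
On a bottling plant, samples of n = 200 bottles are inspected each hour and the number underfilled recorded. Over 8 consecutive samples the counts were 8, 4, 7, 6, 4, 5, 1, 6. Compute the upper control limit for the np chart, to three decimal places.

p̄ = Σdᵢ / (k·n) = 41 / (8 × 200) = 0.02562
UCL = np̄ + 3·√(np̄(1−p̄)) = 5.1250 + 3 × √(5.1250×0.97437) = 5.1250 + 3 × 2.2347 = 11.8290

11.829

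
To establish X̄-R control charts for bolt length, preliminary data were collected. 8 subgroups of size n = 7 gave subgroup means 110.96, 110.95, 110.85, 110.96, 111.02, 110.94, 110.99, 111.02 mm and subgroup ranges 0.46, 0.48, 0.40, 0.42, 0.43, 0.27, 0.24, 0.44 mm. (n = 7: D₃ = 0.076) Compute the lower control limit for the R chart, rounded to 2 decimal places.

0.03

R̄ = (0.46 + 0.48 + 0.40 + 0.42 + 0.43 + 0.27 + 0.24 + 0.44) / 8 = 3.1400 / 8 = 0.3925
LCL_R = D₃·R̄ = 0.076 × 0.3925 = 0.0298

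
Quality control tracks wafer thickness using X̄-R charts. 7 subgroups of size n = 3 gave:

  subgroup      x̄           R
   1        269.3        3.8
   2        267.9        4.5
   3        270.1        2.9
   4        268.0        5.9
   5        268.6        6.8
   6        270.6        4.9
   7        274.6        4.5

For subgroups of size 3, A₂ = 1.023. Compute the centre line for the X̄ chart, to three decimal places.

269.871

X̄̄ = (269.3 + 267.9 + 270.1 + 268.0 + 268.6 + 270.6 + 274.6) / 7 = 1889.1000 / 7 = 269.8714
CL = X̄̄ = 269.8714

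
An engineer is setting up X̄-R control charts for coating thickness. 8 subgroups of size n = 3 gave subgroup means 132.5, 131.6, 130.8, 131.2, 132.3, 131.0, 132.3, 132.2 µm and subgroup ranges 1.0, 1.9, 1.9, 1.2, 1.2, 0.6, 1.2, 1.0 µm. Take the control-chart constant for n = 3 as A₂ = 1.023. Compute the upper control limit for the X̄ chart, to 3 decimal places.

133.016

X̄̄ = (132.5 + 131.6 + 130.8 + 131.2 + 132.3 + 131.0 + 132.3 + 132.2) / 8 = 1053.9000 / 8 = 131.7375
R̄ = (1.0 + 1.9 + 1.9 + 1.2 + 1.2 + 0.6 + 1.2 + 1.0) / 8 = 10.0000 / 8 = 1.2500
UCL = X̄̄ + A₂·R̄ = 131.7375 + 1.023 × 1.2500 = 133.0163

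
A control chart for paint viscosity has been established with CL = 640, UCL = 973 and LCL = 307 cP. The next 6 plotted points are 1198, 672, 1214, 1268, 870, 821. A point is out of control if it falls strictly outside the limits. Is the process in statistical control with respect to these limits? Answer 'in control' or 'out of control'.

out of control

Compare each point to [307, 973]: sample 1 = 1198 > UCL; sample 3 = 1214 > UCL; sample 4 = 1268 > UCL.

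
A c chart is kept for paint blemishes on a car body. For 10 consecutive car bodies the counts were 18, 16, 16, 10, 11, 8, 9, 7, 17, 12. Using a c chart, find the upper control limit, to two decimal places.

c̄ = (18 + 16 + 16 + 10 + 11 + 8 + 9 + 7 + 17 + 12) / 10 = 124 / 10 = 12.4000
UCL = c̄ + 3√c̄ = 12.4000 + 3 × √12.4000 = 12.4000 + 3 × 3.5214 = 22.9641

22.96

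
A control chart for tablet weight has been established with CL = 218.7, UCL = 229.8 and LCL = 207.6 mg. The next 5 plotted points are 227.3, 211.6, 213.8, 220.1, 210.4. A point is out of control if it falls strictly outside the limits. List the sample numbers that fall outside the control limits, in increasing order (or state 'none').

All 5 points lie within [207.6, 229.8].

none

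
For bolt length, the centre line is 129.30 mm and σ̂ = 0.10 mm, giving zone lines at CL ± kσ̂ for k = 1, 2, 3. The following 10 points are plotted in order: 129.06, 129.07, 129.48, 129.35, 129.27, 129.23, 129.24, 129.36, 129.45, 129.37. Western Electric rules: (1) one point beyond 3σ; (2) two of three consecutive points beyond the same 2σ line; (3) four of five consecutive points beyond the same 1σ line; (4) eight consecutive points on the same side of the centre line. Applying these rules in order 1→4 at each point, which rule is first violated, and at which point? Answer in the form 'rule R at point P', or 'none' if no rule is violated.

rule 2 at point 2

Zone of each point (C = within 1σ̂, B = 1σ̂–2σ̂, A = 2σ̂–3σ̂, * = beyond 3σ̂; sign = side of CL): 1:-A, 2:-A, 3:+B, 4:+C, 5:-C, 6:-C, 7:-C, 8:+C, 9:+B, 10:+C
Rule 2 (two of three consecutive points beyond the same 2σ limit) is satisfied at point 2.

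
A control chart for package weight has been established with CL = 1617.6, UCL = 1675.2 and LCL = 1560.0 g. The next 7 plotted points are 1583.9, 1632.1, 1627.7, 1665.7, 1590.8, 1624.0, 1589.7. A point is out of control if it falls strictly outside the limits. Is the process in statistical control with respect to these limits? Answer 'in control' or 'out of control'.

All 7 points lie within [1560.0, 1675.2].

in control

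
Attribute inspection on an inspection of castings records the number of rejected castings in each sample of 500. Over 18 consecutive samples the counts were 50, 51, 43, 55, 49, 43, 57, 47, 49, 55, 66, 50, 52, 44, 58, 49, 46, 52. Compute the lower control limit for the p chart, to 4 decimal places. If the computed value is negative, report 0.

0.0612

p̄ = Σdᵢ / (k·n) = 916 / (18 × 500) = 0.10178
LCL = p̄ − 3·√(p̄(1−p̄)/n) = 0.10178 − 3 × 0.01352 = 0.06121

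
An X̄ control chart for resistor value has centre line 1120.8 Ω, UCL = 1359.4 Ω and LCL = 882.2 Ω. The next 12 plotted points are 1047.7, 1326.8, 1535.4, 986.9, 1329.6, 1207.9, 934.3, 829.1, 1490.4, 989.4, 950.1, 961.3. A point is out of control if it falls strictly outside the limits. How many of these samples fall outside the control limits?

3

Compare each point to [882.2, 1359.4]: sample 3 = 1535.4 > UCL; sample 8 = 829.1 < LCL; sample 9 = 1490.4 > UCL.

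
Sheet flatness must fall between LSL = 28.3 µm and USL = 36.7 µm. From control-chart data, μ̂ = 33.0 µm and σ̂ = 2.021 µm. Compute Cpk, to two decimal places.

Cpu = (USL − μ̂) / (3σ̂) = (36.7 − 33.0) / (3 × 2.021) = 0.6103; Cpl = (μ̂ − LSL) / (3σ̂) = (33.0 − 28.3) / (3 × 2.021) = 0.7752; Cpk = min(Cpu, Cpl) = 0.6103

0.61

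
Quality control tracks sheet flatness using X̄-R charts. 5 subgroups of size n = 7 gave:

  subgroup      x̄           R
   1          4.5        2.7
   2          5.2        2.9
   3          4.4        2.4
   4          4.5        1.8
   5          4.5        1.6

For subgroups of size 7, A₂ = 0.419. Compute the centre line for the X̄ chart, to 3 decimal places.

X̄̄ = (4.5 + 5.2 + 4.4 + 4.5 + 4.5) / 5 = 23.1000 / 5 = 4.6200
CL = X̄̄ = 4.6200

4.620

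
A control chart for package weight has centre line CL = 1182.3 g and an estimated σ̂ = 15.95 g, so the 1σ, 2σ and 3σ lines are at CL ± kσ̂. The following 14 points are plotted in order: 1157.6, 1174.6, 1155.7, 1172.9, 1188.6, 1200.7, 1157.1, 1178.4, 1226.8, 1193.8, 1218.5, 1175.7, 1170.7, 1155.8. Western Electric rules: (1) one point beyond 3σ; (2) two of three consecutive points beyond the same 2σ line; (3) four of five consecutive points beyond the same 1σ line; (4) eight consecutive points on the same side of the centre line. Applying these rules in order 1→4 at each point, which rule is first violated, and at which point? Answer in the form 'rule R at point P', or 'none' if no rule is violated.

Zone of each point (C = within 1σ̂, B = 1σ̂–2σ̂, A = 2σ̂–3σ̂, * = beyond 3σ̂; sign = side of CL): 1:-B, 2:-C, 3:-B, 4:-C, 5:+C, 6:+B, 7:-B, 8:-C, 9:+A, 10:+C, 11:+A, 12:-C, 13:-C, 14:-B
Rule 2 (two of three consecutive points beyond the same 2σ limit) is satisfied at point 11.

rule 2 at point 11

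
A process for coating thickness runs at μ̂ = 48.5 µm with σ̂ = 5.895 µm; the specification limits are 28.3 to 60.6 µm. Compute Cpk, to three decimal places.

0.684

Cpu = (USL − μ̂) / (3σ̂) = (60.6 − 48.5) / (3 × 5.895) = 0.6842; Cpl = (μ̂ − LSL) / (3σ̂) = (48.5 − 28.3) / (3 × 5.895) = 1.1422; Cpk = min(Cpu, Cpl) = 0.6842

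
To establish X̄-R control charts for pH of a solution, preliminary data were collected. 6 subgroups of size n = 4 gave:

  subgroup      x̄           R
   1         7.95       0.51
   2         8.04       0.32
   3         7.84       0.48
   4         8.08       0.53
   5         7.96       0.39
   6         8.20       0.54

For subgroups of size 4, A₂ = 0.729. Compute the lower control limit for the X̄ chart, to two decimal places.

X̄̄ = (7.95 + 8.04 + 7.84 + 8.08 + 7.96 + 8.20) / 6 = 48.0700 / 6 = 8.0117
R̄ = (0.51 + 0.32 + 0.48 + 0.53 + 0.39 + 0.54) / 6 = 2.7700 / 6 = 0.4617
LCL = X̄̄ − A₂·R̄ = 8.0117 − 0.729 × 0.4617 = 7.6751

7.68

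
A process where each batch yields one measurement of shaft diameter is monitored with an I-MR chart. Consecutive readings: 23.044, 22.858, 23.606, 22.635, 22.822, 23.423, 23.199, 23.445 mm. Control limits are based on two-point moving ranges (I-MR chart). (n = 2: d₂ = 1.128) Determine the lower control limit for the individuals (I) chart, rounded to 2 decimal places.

21.93

X̄ = (23.044 + 22.858 + 23.606 + 22.635 + 22.822 + 23.423 + 23.199 + 23.445) / 8 = 23.1290
Moving ranges: 0.186, 0.748, 0.971, 0.187, 0.601, 0.224, 0.246; M̄R̄ = 3.1630 / 7 = 0.4519
LCL = X̄ − 3·M̄R̄/d₂ = 23.1290 − 3 × 0.4519 / 1.128 = 21.9273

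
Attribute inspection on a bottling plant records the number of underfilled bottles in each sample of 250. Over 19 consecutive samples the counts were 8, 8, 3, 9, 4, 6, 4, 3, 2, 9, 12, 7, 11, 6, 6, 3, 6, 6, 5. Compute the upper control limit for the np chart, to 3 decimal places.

13.593

p̄ = Σdᵢ / (k·n) = 118 / (19 × 250) = 0.02484
UCL = np̄ + 3·√(np̄(1−p̄)) = 6.2105 + 3 × √(6.2105×0.97516) = 6.2105 + 3 × 2.4609 = 13.5934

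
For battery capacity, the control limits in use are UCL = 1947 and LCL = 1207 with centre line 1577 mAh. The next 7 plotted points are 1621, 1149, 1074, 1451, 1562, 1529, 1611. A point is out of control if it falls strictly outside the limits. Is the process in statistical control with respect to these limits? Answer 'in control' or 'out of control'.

Compare each point to [1207, 1947]: sample 2 = 1149 < LCL; sample 3 = 1074 < LCL.

out of control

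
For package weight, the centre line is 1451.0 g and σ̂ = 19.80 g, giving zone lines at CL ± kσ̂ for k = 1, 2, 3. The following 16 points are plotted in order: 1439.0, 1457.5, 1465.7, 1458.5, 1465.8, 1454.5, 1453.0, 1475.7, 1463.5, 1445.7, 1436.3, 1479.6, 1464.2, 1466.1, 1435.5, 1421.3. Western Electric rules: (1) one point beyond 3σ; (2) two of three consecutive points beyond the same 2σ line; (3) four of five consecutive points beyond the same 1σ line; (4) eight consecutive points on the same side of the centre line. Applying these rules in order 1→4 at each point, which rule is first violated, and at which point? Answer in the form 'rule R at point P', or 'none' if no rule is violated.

rule 4 at point 9

Zone of each point (C = within 1σ̂, B = 1σ̂–2σ̂, A = 2σ̂–3σ̂, * = beyond 3σ̂; sign = side of CL): 1:-C, 2:+C, 3:+C, 4:+C, 5:+C, 6:+C, 7:+C, 8:+B, 9:+C, 10:-C, 11:-C, 12:+B, 13:+C, 14:+C, 15:-C, 16:-B
Rule 4 (eight consecutive points on the same side of the centre line) is satisfied at point 9.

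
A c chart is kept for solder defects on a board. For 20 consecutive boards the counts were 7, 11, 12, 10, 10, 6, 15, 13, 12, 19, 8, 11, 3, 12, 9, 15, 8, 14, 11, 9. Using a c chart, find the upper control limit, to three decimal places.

20.586

c̄ = (7 + 11 + 12 + 10 + 10 + 6 + 15 + 13 + 12 + 19 + 8 + 11 + 3 + 12 + 9 + 15 + 8 + 14 + 11 + 9) / 20 = 215 / 20 = 10.7500
UCL = c̄ + 3√c̄ = 10.7500 + 3 × √10.7500 = 10.7500 + 3 × 3.2787 = 20.5862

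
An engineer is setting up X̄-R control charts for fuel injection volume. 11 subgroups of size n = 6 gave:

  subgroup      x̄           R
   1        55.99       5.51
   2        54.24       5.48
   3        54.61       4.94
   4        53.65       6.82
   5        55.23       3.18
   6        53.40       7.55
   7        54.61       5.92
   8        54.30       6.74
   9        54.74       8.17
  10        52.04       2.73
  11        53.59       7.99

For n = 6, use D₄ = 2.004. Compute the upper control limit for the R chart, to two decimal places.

11.85

R̄ = (5.51 + 5.48 + 4.94 + 6.82 + 3.18 + 7.55 + 5.92 + 6.74 + 8.17 + 2.73 + 7.99) / 11 = 65.0300 / 11 = 5.9118
UCL_R = D₄·R̄ = 2.004 × 5.9118 = 11.8473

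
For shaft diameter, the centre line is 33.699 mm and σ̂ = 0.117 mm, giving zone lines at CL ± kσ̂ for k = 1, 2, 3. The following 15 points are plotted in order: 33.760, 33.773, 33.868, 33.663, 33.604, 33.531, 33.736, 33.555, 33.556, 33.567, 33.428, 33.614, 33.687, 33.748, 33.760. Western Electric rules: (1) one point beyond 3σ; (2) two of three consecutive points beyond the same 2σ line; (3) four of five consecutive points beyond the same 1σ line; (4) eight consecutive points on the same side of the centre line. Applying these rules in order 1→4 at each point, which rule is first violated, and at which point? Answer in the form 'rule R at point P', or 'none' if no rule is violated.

rule 3 at point 10

Zone of each point (C = within 1σ̂, B = 1σ̂–2σ̂, A = 2σ̂–3σ̂, * = beyond 3σ̂; sign = side of CL): 1:+C, 2:+C, 3:+B, 4:-C, 5:-C, 6:-B, 7:+C, 8:-B, 9:-B, 10:-B, 11:-A, 12:-C, 13:-C, 14:+C, 15:+C
Rule 3 (four of five consecutive points beyond the same 1σ limit) is satisfied at point 10.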